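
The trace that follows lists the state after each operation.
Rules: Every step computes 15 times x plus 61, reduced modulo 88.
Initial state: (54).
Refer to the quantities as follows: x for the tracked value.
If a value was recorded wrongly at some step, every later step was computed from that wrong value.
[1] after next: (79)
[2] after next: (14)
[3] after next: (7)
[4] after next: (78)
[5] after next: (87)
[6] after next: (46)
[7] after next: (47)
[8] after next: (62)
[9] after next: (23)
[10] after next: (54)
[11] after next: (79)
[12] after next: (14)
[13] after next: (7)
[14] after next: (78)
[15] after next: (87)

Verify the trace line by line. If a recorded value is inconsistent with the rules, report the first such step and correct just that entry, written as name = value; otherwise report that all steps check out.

Step 1: x = (15*54 + 61) mod 88 = 79 — consistent with the trace.
Step 2: x = (15*79 + 61) mod 88 = 14 — consistent with the trace.
Step 3: x = (15*14 + 61) mod 88 = 7 — verified.
Step 4: x = (15*7 + 61) mod 88 = 78 — in agreement.
Step 5: x = (15*78 + 61) mod 88 = 87 — checks out.
Step 6: x = (15*87 + 61) mod 88 = 46 — verified.
Step 7: x = (15*46 + 61) mod 88 = 47 — no discrepancy.
Step 8: x = (15*47 + 61) mod 88 = 62 — verified.
Step 9: x = (15*62 + 61) mod 88 = 23 — matches.
Step 10: x = (15*23 + 61) mod 88 = 54 — consistent with the trace.
Step 11: x = (15*54 + 61) mod 88 = 79 — agrees with the trace.
Step 12: x = (15*79 + 61) mod 88 = 14 — matches.
Step 13: x = (15*14 + 61) mod 88 = 7 — in agreement.
Step 14: x = (15*7 + 61) mod 88 = 78 — checks out.
Step 15: x = (15*78 + 61) mod 88 = 87 — same as recorded.
The whole run recomputes cleanly — no discrepancies.

no error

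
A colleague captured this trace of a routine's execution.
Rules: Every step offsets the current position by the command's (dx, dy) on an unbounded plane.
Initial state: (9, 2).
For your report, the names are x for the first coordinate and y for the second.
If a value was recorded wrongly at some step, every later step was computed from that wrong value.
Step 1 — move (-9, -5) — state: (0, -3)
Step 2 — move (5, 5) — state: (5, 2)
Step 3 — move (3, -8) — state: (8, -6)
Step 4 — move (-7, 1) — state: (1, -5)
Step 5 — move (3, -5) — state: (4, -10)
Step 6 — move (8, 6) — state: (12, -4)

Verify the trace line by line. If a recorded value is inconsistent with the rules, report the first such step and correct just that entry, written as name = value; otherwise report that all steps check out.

1. x = 9 + (-9) = 0, y = 2 + (-5) = -3 (confirmed correct)
2. x = 0 + (5) = 5, y = -3 + (5) = 2 (agrees with the trace)
3. x = 5 + (3) = 8, y = 2 + (-8) = -6 (same as recorded)
4. x = 8 + (-7) = 1, y = -6 + (1) = -5 (verified)
5. x = 1 + (3) = 4, y = -5 + (-5) = -10 (confirmed correct)
6. x = 4 + (8) = 12, y = -10 + (6) = -4 (in agreement)
Every step is consistent.

no error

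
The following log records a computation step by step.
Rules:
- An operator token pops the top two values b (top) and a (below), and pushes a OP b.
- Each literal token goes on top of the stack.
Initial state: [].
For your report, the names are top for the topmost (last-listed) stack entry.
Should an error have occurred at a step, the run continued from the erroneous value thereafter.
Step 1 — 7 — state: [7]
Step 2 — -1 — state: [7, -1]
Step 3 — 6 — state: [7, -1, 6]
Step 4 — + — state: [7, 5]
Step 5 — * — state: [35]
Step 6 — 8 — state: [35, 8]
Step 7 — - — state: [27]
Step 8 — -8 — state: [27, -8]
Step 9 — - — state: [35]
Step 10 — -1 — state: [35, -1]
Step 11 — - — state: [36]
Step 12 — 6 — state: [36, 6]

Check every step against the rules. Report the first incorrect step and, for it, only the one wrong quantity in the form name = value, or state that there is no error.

1. push 7: top = 7 (exactly as logged)
2. push -1: top = -1 (verified)
3. push 6: top = 6 (exactly as logged)
4. -1 + 6 = 5 (consistent with the log)
5. 7 * 5 = 35 (consistent with the log)
6. push 8: top = 8 (same as recorded)
7. 35 - 8 = 27 (in agreement)
8. push -8: top = -8 (consistent with the log)
9. 27 - -8 = 35 (same as recorded)
10. push -1: top = -1 (verified)
11. 35 - -1 = 36 (consistent with the log)
12. push 6: top = 6 (consistent with the log)
Every step is consistent.

no error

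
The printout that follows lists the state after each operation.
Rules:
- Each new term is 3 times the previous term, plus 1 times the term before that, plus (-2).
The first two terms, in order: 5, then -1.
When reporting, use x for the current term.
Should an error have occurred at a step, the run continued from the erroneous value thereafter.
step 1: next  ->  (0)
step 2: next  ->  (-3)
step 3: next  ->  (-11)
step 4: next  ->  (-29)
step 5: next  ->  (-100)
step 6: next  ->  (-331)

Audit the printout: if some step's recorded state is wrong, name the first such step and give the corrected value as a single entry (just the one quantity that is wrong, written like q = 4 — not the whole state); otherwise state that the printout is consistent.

step 4, x = -38

1. x = 3*(-1) + (1)*(5) + (-2) = 0 (no discrepancy)
2. x = 3*(0) + (1)*(-1) + (-2) = -3 (verified)
3. x = 3*(-3) + (1)*(0) + (-2) = -11 (no discrepancy)
4. x = 3*(-11) + (1)*(-3) + (-2) = -38 (the entry is off here)
The audit stops at step 4: the recorded entry is wrong and should be x = -38.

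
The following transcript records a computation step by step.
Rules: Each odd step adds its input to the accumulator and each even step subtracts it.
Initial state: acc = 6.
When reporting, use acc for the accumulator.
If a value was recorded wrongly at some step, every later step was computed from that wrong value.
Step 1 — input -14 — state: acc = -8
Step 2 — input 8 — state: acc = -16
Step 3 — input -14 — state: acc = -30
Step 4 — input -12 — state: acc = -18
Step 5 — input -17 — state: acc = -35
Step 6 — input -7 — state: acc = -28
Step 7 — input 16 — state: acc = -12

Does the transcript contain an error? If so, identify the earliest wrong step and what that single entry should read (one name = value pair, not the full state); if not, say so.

no error

Step 1: acc = 6 + -14 = -8 — confirmed correct.
Step 2: acc = -8 - 8 = -16 — consistent with the transcript.
Step 3: acc = -16 + -14 = -30 — same as recorded.
Step 4: acc = -30 - -12 = -18 — matches.
Step 5: acc = -18 + -17 = -35 — verified.
Step 6: acc = -35 - -7 = -28 — agrees with the transcript.
Step 7: acc = -28 + 16 = -12 — verified.
The recomputation confirms every line.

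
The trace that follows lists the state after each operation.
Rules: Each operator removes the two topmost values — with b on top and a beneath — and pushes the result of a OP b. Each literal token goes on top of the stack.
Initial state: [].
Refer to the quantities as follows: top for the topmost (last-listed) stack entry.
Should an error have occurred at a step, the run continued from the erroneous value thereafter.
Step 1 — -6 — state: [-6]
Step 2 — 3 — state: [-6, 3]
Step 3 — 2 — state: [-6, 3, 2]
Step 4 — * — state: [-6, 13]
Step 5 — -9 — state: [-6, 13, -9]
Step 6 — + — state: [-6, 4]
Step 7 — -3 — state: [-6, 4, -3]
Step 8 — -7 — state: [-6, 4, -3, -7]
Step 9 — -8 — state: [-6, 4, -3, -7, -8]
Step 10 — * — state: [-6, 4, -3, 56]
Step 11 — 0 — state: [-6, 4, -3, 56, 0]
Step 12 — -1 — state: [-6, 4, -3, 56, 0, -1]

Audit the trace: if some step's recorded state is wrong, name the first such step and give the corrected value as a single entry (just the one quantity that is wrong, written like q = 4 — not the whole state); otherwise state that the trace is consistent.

step 4, top = 6

Step 1: push -6: top = -6 — verified.
Step 2: push 3: top = 3 — in agreement.
Step 3: push 2: top = 2 — checks out.
Step 4: 3 * 2 = 6 — the entry is off here.
Conclusion: step 4 carries the first error; the entry should be top = 6.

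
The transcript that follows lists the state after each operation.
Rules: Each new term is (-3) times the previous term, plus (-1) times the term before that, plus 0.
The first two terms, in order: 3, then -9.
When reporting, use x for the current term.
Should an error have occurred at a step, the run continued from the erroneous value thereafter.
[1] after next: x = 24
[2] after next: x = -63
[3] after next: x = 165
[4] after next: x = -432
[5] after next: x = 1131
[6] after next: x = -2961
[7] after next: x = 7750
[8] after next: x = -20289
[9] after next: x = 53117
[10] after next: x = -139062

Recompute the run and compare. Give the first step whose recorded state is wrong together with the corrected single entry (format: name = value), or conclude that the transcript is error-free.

step 7, x = 7752

1. x = -3*(-9) + (-1)*(3) + (0) = 24 (confirmed correct)
2. x = -3*(24) + (-1)*(-9) + (0) = -63 (in agreement)
3. x = -3*(-63) + (-1)*(24) + (0) = 165 (consistent with the transcript)
4. x = -3*(165) + (-1)*(-63) + (0) = -432 (agrees with the transcript)
5. x = -3*(-432) + (-1)*(165) + (0) = 1131 (same as recorded)
6. x = -3*(1131) + (-1)*(-432) + (0) = -2961 (verified)
7. x = -3*(-2961) + (-1)*(1131) + (0) = 7752 (the transcript has a different value)
The earliest wrong entry is at step 7: it should read x = 7752.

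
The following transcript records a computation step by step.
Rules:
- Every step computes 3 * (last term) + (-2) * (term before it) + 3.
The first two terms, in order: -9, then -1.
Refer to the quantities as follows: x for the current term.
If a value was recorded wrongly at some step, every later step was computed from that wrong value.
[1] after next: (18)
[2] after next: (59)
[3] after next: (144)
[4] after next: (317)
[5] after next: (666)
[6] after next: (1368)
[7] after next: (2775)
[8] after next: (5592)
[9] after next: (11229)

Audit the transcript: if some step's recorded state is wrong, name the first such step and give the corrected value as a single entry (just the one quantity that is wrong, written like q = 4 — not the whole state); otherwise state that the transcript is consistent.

Recomputing the run from the initial state:
step 1: x = 18
step 2: x = 59
step 3: x = 144
step 4: x = 317
step 5: x = 666
step 6: x = 1367
step 7: x = 2772
step 8: x = 5585
step 9: x = 11214
The first disagreement with the transcript is at step 6, where the value should be x = 1367.

step 6, x = 1367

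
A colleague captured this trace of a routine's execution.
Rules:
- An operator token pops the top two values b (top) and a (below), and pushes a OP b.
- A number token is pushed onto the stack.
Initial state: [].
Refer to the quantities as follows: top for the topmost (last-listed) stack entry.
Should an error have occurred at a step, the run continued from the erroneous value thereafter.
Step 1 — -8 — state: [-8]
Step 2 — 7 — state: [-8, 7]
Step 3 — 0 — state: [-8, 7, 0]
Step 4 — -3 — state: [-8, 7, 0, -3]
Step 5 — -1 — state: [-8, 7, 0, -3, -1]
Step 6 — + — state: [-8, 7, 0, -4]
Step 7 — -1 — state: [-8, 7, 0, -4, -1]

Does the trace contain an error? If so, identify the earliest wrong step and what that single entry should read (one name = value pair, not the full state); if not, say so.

Recomputing the run from the initial state:
step 1: [-8]
step 2: [-8, 7]
step 3: [-8, 7, 0]
step 4: [-8, 7, 0, -3]
step 5: [-8, 7, 0, -3, -1]
step 6: [-8, 7, 0, -4]
step 7: [-8, 7, 0, -4, -1]
This matches the trace at every step.

no error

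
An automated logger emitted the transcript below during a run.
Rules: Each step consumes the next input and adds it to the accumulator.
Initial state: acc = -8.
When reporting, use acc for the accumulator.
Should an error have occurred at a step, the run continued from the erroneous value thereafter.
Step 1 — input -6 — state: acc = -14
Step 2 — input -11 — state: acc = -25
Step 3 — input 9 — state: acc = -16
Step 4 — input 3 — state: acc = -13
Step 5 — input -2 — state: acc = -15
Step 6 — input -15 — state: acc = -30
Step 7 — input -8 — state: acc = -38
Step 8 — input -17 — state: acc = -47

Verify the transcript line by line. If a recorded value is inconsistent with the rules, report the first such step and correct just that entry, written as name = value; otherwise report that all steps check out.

Recomputing the run from the initial state:
step 1: acc = -14
step 2: acc = -25
step 3: acc = -16
step 4: acc = -13
step 5: acc = -15
step 6: acc = -30
step 7: acc = -38
step 8: acc = -55
The first disagreement with the transcript is at step 8, where the value should be acc = -55.

step 8, acc = -55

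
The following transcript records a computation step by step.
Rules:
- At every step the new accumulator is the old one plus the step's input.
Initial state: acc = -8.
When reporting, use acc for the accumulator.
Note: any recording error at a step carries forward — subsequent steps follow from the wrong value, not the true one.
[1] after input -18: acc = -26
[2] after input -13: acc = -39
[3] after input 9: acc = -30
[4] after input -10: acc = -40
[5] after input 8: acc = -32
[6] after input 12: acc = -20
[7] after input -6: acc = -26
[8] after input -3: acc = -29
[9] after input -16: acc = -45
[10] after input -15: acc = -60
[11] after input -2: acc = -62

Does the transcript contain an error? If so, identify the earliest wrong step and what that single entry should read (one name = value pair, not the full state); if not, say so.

no error

Recomputing the run from the initial state:
step 1: acc = -26
step 2: acc = -39
step 3: acc = -30
step 4: acc = -40
step 5: acc = -32
step 6: acc = -20
step 7: acc = -26
step 8: acc = -29
step 9: acc = -45
step 10: acc = -60
step 11: acc = -62
This matches the transcript at every step.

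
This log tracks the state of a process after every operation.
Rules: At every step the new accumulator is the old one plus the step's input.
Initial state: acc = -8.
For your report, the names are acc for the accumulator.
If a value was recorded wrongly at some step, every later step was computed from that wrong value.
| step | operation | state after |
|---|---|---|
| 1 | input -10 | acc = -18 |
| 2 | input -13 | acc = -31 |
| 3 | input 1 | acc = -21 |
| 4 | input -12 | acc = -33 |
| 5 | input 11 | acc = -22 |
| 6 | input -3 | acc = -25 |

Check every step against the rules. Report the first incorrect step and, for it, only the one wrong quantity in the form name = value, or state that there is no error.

1. acc = -8 + -10 = -18 (verified)
2. acc = -18 + -13 = -31 (confirmed correct)
3. acc = -31 + 1 = -30 (a discrepancy with the log)
The audit stops at step 3: the recorded entry is wrong and should be acc = -30.

step 3, acc = -30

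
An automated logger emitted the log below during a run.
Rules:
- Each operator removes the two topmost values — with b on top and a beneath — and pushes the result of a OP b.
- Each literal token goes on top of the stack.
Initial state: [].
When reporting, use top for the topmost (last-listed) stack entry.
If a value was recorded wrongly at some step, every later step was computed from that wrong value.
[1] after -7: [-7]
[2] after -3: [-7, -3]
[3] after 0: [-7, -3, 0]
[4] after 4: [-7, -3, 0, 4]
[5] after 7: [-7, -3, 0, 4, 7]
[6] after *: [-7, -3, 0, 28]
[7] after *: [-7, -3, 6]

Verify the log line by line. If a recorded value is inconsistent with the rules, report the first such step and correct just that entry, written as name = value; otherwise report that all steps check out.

1. push -7: top = -7 (matches)
2. push -3: top = -3 (confirmed correct)
3. push 0: top = 0 (checks out)
4. push 4: top = 4 (agrees with the log)
5. push 7: top = 7 (in agreement)
6. 4 * 7 = 28 (confirmed correct)
7. 0 * 28 = 0 (a discrepancy with the log)
So the first discrepancy is step 7, where the right value is top = 0.

step 7, top = 0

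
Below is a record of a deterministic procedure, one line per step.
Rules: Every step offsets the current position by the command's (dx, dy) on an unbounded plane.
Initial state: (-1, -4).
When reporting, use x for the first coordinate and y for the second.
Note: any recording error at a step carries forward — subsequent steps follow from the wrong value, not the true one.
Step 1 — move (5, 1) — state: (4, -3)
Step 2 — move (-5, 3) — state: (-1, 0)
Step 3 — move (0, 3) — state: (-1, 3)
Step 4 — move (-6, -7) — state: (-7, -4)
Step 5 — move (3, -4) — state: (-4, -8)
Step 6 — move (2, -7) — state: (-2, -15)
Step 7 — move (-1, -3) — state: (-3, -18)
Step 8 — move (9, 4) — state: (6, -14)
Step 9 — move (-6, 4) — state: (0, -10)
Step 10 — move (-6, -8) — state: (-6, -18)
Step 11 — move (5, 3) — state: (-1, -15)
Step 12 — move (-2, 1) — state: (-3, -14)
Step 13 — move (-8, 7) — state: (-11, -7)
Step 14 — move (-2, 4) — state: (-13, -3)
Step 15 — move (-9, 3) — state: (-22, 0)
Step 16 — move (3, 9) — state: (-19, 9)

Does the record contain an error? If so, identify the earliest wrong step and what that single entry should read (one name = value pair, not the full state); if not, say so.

no error

Recomputing the run from the initial state:
step 1: x = 4, y = -3
step 2: x = -1, y = 0
step 3: x = -1, y = 3
step 4: x = -7, y = -4
step 5: x = -4, y = -8
step 6: x = -2, y = -15
step 7: x = -3, y = -18
step 8: x = 6, y = -14
step 9: x = 0, y = -10
step 10: x = -6, y = -18
step 11: x = -1, y = -15
step 12: x = -3, y = -14
step 13: x = -11, y = -7
step 14: x = -13, y = -3
step 15: x = -22, y = 0
step 16: x = -19, y = 9
This matches the record at every step.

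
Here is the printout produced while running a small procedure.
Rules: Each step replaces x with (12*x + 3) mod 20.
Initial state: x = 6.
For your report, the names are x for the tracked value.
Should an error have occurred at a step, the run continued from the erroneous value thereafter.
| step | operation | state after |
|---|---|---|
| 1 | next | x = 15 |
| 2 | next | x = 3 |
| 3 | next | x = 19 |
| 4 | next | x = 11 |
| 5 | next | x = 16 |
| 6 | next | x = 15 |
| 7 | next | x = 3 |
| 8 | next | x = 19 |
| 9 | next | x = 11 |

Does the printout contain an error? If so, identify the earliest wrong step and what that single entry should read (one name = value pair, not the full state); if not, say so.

step 5, x = 15

Recomputing the run from the initial state:
step 1: x = 15
step 2: x = 3
step 3: x = 19
step 4: x = 11
step 5: x = 15
step 6: x = 3
step 7: x = 19
step 8: x = 11
step 9: x = 15
The first disagreement with the printout is at step 5, where the value should be x = 15.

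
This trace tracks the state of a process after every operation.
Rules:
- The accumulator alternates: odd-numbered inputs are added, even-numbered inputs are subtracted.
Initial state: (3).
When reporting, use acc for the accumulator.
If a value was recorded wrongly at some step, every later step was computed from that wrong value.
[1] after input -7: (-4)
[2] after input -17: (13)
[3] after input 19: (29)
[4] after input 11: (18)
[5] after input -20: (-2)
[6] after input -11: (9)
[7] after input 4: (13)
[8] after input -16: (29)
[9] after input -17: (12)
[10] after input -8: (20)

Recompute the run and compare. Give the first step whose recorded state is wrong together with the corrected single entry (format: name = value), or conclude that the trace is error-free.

step 3, acc = 32

Step 1: acc = 3 + -7 = -4 — in agreement.
Step 2: acc = -4 - -17 = 13 — in agreement.
Step 3: acc = 13 + 19 = 32 — the trace disagrees here.
The audit stops at step 3: the recorded entry is wrong and should be acc = 32.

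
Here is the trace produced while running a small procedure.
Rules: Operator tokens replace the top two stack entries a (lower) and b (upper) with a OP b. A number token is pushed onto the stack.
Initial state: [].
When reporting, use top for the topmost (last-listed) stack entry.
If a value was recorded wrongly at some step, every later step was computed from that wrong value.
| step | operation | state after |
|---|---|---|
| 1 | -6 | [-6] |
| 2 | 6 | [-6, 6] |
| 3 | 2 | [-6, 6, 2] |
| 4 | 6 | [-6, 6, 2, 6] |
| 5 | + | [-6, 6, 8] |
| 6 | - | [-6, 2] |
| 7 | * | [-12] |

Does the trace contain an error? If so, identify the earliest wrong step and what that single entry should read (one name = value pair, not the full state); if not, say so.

step 6, top = -2

Recomputing the run from the initial state:
step 1: [-6]
step 2: [-6, 6]
step 3: [-6, 6, 2]
step 4: [-6, 6, 2, 6]
step 5: [-6, 6, 8]
step 6: [-6, -2]
step 7: [12]
The first disagreement with the trace is at step 6, where the value should be top = -2.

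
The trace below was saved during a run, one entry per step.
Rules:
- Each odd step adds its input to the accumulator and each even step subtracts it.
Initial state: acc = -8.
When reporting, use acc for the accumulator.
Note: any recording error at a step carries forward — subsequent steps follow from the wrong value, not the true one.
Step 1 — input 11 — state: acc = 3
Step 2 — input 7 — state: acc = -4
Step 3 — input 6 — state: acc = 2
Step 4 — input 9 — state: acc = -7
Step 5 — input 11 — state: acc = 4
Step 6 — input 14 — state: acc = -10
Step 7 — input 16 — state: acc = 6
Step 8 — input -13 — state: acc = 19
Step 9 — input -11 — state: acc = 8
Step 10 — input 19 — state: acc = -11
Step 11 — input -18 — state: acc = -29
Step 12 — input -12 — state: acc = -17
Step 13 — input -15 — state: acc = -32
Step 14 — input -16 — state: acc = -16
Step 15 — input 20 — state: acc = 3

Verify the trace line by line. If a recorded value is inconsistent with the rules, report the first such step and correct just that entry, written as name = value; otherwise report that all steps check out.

step 15, acc = 4

1. acc = -8 + 11 = 3 (same as recorded)
2. acc = 3 - 7 = -4 (in agreement)
3. acc = -4 + 6 = 2 (same as recorded)
4. acc = 2 - 9 = -7 (no discrepancy)
5. acc = -7 + 11 = 4 (confirmed correct)
6. acc = 4 - 14 = -10 (checks out)
7. acc = -10 + 16 = 6 (same as recorded)
8. acc = 6 - -13 = 19 (same as recorded)
9. acc = 19 + -11 = 8 (agrees with the trace)
10. acc = 8 - 19 = -11 (in agreement)
11. acc = -11 + -18 = -29 (checks out)
12. acc = -29 - -12 = -17 (agrees with the trace)
13. acc = -17 + -15 = -32 (in agreement)
14. acc = -32 - -16 = -16 (confirmed correct)
15. acc = -16 + 20 = 4 (the recorded entry deviates here)
Conclusion: step 15 carries the first error; the entry should be acc = 4.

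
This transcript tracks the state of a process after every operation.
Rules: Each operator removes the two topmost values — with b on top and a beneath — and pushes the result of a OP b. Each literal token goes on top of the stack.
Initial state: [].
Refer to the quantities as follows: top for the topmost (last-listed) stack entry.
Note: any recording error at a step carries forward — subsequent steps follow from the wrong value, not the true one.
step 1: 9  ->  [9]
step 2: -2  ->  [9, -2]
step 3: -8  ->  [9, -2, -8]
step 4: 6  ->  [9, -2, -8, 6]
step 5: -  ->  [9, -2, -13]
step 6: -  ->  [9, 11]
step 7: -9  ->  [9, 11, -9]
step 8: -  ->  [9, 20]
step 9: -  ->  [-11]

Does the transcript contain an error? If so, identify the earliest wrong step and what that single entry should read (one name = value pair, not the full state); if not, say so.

step 5, top = -14

Step 1: push 9: top = 9 — same as recorded.
Step 2: push -2: top = -2 — exactly as logged.
Step 3: push -8: top = -8 — no discrepancy.
Step 4: push 6: top = 6 — matches.
Step 5: -8 - 6 = -14 — the transcript disagrees here.
Step 5 is the first one off; corrected, top = -14.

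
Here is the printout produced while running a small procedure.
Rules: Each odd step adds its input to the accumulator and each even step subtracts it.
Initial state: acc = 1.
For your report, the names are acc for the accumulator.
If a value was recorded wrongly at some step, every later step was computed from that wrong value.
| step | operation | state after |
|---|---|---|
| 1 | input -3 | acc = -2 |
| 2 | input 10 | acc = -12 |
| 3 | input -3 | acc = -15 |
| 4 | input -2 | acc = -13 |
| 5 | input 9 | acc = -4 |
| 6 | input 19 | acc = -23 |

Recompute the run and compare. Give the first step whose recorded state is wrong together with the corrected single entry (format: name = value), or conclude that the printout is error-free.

1. acc = 1 + -3 = -2 (no discrepancy)
2. acc = -2 - 10 = -12 (checks out)
3. acc = -12 + -3 = -15 (verified)
4. acc = -15 - -2 = -13 (agrees with the printout)
5. acc = -13 + 9 = -4 (no discrepancy)
6. acc = -4 - 19 = -23 (confirmed correct)
No step deviates from the rules.

no error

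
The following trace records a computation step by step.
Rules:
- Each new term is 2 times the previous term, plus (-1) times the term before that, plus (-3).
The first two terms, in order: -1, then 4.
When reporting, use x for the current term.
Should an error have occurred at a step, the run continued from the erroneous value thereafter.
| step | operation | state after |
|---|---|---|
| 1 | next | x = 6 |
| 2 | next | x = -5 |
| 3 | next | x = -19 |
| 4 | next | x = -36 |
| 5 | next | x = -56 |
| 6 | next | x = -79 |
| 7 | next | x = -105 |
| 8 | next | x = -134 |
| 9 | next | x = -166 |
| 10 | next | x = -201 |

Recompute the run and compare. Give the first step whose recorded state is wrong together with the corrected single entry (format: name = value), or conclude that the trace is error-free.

step 2, x = 5

Recomputing the run from the initial state:
step 1: x = 6
step 2: x = 5
step 3: x = 1
step 4: x = -6
step 5: x = -16
step 6: x = -29
step 7: x = -45
step 8: x = -64
step 9: x = -86
step 10: x = -111
The first disagreement with the trace is at step 2, where the value should be x = 5.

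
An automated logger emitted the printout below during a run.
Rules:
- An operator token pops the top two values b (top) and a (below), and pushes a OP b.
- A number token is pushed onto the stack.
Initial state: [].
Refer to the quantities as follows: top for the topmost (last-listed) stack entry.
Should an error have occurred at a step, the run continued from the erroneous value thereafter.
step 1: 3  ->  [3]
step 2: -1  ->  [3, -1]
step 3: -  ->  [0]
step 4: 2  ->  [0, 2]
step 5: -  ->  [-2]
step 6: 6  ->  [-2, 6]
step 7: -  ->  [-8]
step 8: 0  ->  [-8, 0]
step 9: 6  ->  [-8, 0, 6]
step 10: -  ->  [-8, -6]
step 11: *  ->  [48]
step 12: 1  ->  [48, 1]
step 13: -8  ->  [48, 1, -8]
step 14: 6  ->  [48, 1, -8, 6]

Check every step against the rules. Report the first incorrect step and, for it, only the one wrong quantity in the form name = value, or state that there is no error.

step 1: push 3: top = 3 -> consistent with the printout
step 2: push -1: top = -1 -> consistent with the printout
step 3: 3 - -1 = 4 -> first mismatch against the printout
First incorrect step: 3; the correct value is top = 4.

step 3, top = 4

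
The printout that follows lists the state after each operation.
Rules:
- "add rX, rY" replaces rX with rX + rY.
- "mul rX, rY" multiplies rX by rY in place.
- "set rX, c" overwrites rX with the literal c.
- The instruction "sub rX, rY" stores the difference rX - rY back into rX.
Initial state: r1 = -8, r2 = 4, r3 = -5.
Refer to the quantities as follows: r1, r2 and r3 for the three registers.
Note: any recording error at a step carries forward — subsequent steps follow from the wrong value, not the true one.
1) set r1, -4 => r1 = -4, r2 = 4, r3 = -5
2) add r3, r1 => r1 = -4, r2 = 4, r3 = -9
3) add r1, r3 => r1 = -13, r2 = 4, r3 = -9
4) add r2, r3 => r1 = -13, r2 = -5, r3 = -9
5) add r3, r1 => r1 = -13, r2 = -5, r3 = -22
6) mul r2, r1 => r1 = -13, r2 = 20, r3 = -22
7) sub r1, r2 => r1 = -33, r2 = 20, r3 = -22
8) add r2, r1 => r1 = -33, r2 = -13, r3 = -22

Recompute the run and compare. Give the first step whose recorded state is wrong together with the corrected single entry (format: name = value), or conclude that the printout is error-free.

step 6, r2 = 65

Step 1: r1 = -4 — matches.
Step 2: r3 = -5 + -4 = -9 — verified.
Step 3: r1 = -4 + -9 = -13 — exactly as logged.
Step 4: r2 = 4 + -9 = -5 — verified.
Step 5: r3 = -9 + -13 = -22 — consistent with the printout.
Step 6: r2 = -5 * -13 = 65 — the recorded entry deviates here.
Step 6 is the first one off; corrected, r2 = 65.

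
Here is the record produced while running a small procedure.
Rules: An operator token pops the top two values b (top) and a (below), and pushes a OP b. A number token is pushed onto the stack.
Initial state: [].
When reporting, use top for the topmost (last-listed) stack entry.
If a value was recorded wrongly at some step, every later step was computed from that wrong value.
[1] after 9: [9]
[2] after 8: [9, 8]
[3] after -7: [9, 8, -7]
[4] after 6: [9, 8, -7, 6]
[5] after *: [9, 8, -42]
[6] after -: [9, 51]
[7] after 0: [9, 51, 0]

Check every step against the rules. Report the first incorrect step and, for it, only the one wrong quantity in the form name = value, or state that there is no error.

Recomputing the run from the initial state:
step 1: [9]
step 2: [9, 8]
step 3: [9, 8, -7]
step 4: [9, 8, -7, 6]
step 5: [9, 8, -42]
step 6: [9, 50]
step 7: [9, 50, 0]
The first disagreement with the record is at step 6, where the value should be top = 50.

step 6, top = 50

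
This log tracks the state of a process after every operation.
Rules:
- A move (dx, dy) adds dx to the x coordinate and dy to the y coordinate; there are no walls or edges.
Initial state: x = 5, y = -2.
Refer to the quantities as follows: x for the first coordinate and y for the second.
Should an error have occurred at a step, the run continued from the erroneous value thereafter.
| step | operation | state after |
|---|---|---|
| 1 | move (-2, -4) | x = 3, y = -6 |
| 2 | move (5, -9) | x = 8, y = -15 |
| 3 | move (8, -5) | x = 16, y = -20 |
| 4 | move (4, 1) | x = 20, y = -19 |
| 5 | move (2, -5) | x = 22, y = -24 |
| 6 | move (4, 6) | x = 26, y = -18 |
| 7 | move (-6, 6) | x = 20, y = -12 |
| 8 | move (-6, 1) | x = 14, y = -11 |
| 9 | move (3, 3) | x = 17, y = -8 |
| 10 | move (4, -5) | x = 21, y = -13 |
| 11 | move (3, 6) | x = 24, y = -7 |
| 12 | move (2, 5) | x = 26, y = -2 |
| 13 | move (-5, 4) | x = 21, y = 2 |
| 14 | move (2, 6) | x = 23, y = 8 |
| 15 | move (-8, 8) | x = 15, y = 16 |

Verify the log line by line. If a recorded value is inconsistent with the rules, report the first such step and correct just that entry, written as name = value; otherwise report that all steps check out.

no error

Recomputing the run from the initial state:
step 1: x = 3, y = -6
step 2: x = 8, y = -15
step 3: x = 16, y = -20
step 4: x = 20, y = -19
step 5: x = 22, y = -24
step 6: x = 26, y = -18
step 7: x = 20, y = -12
step 8: x = 14, y = -11
step 9: x = 17, y = -8
step 10: x = 21, y = -13
step 11: x = 24, y = -7
step 12: x = 26, y = -2
step 13: x = 21, y = 2
step 14: x = 23, y = 8
step 15: x = 15, y = 16
This matches the log at every step.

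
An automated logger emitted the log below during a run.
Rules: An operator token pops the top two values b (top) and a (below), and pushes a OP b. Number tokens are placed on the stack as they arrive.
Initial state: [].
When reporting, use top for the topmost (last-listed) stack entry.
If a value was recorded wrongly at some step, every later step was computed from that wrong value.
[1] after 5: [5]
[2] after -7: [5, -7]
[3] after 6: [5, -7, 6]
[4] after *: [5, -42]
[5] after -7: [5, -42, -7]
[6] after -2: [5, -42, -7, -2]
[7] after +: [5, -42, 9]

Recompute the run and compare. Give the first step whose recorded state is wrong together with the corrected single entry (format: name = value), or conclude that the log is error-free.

step 7, top = -9

step 1: push 5: top = 5 -> agrees with the log
step 2: push -7: top = -7 -> no discrepancy
step 3: push 6: top = 6 -> checks out
step 4: -7 * 6 = -42 -> matches
step 5: push -7: top = -7 -> matches
step 6: push -2: top = -2 -> checks out
step 7: -7 + -2 = -9 -> the entry is off here
Step 7 is the first one off; corrected, top = -9.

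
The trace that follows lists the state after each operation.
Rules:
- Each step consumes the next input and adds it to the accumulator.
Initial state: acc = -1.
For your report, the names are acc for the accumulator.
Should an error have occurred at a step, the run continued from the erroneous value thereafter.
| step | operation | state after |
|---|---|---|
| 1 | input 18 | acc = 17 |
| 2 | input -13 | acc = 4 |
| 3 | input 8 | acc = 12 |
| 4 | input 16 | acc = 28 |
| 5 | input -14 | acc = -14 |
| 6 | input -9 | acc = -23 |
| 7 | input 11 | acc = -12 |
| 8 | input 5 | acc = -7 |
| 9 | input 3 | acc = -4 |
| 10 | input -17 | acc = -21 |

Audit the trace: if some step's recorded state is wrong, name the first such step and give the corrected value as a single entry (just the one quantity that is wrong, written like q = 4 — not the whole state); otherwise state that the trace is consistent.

Recomputing the run from the initial state:
step 1: acc = 17
step 2: acc = 4
step 3: acc = 12
step 4: acc = 28
step 5: acc = 14
step 6: acc = 5
step 7: acc = 16
step 8: acc = 21
step 9: acc = 24
step 10: acc = 7
The first disagreement with the trace is at step 5, where the value should be acc = 14.

step 5, acc = 14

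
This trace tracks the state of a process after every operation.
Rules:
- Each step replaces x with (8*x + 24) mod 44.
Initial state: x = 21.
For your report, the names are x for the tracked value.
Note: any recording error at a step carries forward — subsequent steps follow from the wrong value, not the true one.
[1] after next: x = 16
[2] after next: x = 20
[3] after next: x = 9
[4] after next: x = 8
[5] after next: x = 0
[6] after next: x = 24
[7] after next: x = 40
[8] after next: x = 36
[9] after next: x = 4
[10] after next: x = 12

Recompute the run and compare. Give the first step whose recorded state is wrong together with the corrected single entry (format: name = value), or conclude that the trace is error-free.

step 3, x = 8

Step 1: x = (8*21 + 24) mod 44 = 16 — verified.
Step 2: x = (8*16 + 24) mod 44 = 20 — no discrepancy.
Step 3: x = (8*20 + 24) mod 44 = 8 — the entry is off here.
Conclusion: step 3 carries the first error; the entry should be x = 8.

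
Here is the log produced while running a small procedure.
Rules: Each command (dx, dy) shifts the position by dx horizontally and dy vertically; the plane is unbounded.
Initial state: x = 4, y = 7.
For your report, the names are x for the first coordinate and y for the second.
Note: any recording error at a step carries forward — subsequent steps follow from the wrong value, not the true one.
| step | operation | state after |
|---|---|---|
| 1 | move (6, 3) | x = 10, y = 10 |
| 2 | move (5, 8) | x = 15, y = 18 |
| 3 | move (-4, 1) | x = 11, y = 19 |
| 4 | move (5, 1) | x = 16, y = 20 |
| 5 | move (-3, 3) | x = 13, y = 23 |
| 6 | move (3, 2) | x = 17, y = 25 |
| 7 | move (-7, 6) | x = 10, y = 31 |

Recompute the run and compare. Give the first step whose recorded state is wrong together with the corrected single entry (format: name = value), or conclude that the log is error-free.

step 6, x = 16

Recomputing the run from the initial state:
step 1: x = 10, y = 10
step 2: x = 15, y = 18
step 3: x = 11, y = 19
step 4: x = 16, y = 20
step 5: x = 13, y = 23
step 6: x = 16, y = 25
step 7: x = 9, y = 31
The first disagreement with the log is at step 6, where the value should be x = 16.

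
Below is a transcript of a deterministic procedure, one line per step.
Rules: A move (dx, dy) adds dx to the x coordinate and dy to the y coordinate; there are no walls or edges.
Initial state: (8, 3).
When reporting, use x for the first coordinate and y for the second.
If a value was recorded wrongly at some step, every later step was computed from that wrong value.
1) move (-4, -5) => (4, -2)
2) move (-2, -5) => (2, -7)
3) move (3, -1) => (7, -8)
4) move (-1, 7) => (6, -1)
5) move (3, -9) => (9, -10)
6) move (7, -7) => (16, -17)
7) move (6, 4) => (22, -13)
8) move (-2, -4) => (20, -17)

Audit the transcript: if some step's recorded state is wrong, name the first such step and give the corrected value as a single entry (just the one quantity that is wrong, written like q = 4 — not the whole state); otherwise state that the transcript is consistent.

step 3, x = 5

step 1: x = 8 + (-4) = 4, y = 3 + (-5) = -2 -> checks out
step 2: x = 4 + (-2) = 2, y = -2 + (-5) = -7 -> checks out
step 3: x = 2 + (3) = 5, y = -7 + (-1) = -8 -> the transcript disagrees here
First deviation found at step 3; the corrected entry is x = 5.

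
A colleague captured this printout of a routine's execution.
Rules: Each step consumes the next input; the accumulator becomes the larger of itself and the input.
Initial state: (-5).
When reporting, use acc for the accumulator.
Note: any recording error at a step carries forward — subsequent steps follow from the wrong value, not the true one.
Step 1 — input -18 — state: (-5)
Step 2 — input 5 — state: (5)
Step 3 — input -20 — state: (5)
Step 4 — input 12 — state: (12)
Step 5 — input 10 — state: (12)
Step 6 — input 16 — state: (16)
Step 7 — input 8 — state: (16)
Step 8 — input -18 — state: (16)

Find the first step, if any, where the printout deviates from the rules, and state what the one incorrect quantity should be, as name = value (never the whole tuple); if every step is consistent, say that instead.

1. acc = max(-5, -18) = -5 (in agreement)
2. acc = max(-5, 5) = 5 (verified)
3. acc = max(5, -20) = 5 (in agreement)
4. acc = max(5, 12) = 12 (matches)
5. acc = max(12, 10) = 12 (in agreement)
6. acc = max(12, 16) = 16 (no discrepancy)
7. acc = max(16, 8) = 16 (verified)
8. acc = max(16, -18) = 16 (same as recorded)
All entries verified; no error found.

no error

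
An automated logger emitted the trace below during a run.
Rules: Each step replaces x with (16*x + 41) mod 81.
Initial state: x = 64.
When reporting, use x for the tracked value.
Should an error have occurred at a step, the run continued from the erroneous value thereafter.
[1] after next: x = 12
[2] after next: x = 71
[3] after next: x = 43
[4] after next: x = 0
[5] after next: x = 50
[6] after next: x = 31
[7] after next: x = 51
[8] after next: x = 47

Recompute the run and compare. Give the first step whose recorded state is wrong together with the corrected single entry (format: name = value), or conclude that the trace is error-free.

Recomputing the run from the initial state:
step 1: x = 12
step 2: x = 71
step 3: x = 43
step 4: x = 0
step 5: x = 41
step 6: x = 49
step 7: x = 15
step 8: x = 38
The first disagreement with the trace is at step 5, where the value should be x = 41.

step 5, x = 41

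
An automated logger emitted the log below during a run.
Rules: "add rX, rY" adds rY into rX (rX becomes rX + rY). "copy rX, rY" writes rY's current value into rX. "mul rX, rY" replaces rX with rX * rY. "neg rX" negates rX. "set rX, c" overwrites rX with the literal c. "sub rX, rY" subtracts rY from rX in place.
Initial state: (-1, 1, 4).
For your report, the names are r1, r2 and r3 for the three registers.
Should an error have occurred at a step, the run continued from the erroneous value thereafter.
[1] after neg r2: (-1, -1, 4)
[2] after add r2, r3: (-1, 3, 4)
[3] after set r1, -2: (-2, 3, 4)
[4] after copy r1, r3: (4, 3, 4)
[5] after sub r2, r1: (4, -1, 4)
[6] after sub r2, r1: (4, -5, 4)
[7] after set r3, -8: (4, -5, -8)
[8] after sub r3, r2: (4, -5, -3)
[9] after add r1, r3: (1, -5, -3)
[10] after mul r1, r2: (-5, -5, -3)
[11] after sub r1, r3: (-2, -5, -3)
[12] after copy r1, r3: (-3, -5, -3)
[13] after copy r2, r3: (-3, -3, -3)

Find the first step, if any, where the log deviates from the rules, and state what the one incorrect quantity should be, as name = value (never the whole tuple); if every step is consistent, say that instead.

Step 1: r2 = -(1) = -1 — same as recorded.
Step 2: r2 = -1 + 4 = 3 — matches.
Step 3: r1 = -2 — exactly as logged.
Step 4: r1 = 4 — verified.
Step 5: r2 = 3 - 4 = -1 — no discrepancy.
Step 6: r2 = -1 - 4 = -5 — same as recorded.
Step 7: r3 = -8 — in agreement.
Step 8: r3 = -8 - -5 = -3 — verified.
Step 9: r1 = 4 + -3 = 1 — matches.
Step 10: r1 = 1 * -5 = -5 — same as recorded.
Step 11: r1 = -5 - -3 = -2 — verified.
Step 12: r1 = -3 — checks out.
Step 13: r2 = -3 — agrees with the log.
Nothing is out of place; the run is error-free.

no error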